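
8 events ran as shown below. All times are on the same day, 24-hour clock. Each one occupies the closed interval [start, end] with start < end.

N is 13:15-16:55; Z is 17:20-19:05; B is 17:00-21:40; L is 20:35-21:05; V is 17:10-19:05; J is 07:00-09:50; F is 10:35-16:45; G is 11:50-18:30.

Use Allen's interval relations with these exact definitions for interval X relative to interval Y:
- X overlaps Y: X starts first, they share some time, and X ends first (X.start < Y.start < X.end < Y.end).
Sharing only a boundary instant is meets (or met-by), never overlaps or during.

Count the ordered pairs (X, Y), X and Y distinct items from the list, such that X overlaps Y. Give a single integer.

Checking all 56 ordered pairs for relation 'overlaps'; matching pairs in alphabetical order:
(F, G): F overlaps G ✓
(F, N): F overlaps N ✓
(G, B): G overlaps B ✓
(G, V): G overlaps V ✓
(G, Z): G overlaps Z ✓
Count: 5.

5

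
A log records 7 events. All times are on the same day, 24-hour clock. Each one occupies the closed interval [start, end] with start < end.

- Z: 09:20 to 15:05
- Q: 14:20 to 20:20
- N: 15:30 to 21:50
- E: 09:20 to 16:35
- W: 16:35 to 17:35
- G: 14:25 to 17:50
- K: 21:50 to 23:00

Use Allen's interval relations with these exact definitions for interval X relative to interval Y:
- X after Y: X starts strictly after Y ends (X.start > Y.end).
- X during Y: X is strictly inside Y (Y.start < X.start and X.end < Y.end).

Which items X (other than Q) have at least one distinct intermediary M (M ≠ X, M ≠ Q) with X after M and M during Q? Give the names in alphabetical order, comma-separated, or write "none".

Target Q = [14:20, 20:20].
Intermediaries M with M during Q: G, W.
Via G — items with X after G: K.
Via W — items with X after W: K.
Union: K.

K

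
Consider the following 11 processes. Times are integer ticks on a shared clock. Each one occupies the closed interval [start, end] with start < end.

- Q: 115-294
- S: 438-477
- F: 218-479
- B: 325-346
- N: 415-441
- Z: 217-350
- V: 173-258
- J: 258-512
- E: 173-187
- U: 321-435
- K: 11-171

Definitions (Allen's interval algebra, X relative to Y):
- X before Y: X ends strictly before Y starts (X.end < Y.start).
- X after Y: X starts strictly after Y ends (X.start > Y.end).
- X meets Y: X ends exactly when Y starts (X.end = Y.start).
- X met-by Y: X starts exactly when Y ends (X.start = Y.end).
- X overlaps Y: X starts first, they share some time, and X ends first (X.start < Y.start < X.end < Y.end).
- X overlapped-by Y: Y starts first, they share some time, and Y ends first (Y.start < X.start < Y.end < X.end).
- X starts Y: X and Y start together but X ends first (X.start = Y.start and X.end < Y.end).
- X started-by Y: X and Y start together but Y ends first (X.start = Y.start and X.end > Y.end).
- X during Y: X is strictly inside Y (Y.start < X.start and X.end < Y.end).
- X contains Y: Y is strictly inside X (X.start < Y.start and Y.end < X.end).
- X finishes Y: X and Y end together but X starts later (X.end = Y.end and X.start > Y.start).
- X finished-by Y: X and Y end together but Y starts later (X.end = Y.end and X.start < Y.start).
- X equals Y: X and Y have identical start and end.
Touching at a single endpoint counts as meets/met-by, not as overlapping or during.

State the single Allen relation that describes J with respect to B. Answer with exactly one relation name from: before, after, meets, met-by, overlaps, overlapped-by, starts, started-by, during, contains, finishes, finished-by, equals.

contains

J = [258, 512]; B = [325, 346].
Compare endpoints: J.start < B.start, J.start < B.end, J.end > B.start, J.end > B.end.
That pattern is 'contains'.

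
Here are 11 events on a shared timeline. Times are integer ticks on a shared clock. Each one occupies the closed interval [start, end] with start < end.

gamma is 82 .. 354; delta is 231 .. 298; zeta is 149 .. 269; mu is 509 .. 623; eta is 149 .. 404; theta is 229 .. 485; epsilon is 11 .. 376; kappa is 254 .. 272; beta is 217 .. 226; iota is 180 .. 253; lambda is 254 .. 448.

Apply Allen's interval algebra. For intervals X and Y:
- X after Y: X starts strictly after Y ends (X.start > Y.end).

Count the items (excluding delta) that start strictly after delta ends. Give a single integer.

1

Target delta = [231, 298].
beta [217, 226] → before → no.
epsilon [11, 376] → contains → no.
eta [149, 404] → contains → no.
gamma [82, 354] → contains → no.
iota [180, 253] → overlaps → no.
kappa [254, 272] → during → no.
lambda [254, 448] → overlapped-by → no.
mu [509, 623] → after → counts.
theta [229, 485] → contains → no.
zeta [149, 269] → overlaps → no.
Total: 1.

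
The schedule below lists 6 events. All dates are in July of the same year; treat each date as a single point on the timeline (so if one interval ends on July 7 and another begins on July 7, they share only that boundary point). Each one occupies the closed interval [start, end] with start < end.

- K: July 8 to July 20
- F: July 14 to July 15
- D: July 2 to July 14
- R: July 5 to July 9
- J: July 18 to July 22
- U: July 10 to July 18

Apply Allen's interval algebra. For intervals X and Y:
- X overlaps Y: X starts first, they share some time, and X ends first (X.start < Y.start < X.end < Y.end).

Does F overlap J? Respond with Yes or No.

F = [July 14, July 15], J = [July 18, July 22].
Actual relation of F to J: before.
Asked whether 'overlaps' holds → No.

No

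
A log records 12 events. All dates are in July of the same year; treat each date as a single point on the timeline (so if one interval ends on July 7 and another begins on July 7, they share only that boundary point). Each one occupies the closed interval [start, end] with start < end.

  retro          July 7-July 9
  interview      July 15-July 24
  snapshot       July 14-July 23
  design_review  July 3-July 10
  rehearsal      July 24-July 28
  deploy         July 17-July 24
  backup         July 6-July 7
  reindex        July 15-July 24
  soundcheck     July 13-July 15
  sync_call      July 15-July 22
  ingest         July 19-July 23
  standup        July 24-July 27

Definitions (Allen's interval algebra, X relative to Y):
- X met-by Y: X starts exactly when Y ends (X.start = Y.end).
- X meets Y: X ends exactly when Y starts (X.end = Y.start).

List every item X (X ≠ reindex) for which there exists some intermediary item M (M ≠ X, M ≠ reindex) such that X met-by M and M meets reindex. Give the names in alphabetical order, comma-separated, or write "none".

interview, sync_call

Target reindex = [July 15, July 24].
Intermediaries M with M meets reindex: soundcheck.
Via soundcheck — items with X met-by soundcheck: interview, sync_call.
Union: interview, sync_call.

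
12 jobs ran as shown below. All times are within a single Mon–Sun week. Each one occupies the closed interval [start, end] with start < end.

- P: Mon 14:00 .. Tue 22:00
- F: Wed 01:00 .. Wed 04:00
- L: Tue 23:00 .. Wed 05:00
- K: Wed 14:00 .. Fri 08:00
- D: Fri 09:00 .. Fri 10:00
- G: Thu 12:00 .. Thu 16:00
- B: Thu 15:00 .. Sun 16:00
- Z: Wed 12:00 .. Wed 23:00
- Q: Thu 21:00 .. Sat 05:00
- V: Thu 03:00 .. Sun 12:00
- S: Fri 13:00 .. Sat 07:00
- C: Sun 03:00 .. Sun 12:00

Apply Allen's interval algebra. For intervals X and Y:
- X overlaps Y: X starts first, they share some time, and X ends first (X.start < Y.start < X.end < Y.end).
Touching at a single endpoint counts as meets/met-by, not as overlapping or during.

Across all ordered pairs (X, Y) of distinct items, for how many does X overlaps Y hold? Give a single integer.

7

Checking all 132 ordered pairs for relation 'overlaps'; matching pairs in alphabetical order:
(G, B): G overlaps B ✓
(K, B): K overlaps B ✓
(K, Q): K overlaps Q ✓
(K, V): K overlaps V ✓
(Q, S): Q overlaps S ✓
(V, B): V overlaps B ✓
(Z, K): Z overlaps K ✓
Count: 7.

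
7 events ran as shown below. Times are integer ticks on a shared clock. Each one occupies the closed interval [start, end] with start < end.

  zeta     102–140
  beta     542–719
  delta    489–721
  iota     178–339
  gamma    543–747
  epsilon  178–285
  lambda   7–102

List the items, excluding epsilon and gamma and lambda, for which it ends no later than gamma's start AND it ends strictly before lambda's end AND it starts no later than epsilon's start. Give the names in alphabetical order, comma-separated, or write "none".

Conditions: its end is no later than gamma's start (X.end <= 543) AND its end is strictly before lambda's end (X.end < 102) AND its start is no later than epsilon's start (X.start <= 178).
beta: end 719 <= 543? ✗; end 719 < 102? ✗; start 542 <= 178? ✗ → no.
delta: end 721 <= 543? ✗; end 721 < 102? ✗; start 489 <= 178? ✗ → no.
iota: end 339 <= 543? ✓; end 339 < 102? ✗; start 178 <= 178? ✓ → no.
zeta: end 140 <= 543? ✓; end 140 < 102? ✗; start 102 <= 178? ✓ → no.
Result: none.

none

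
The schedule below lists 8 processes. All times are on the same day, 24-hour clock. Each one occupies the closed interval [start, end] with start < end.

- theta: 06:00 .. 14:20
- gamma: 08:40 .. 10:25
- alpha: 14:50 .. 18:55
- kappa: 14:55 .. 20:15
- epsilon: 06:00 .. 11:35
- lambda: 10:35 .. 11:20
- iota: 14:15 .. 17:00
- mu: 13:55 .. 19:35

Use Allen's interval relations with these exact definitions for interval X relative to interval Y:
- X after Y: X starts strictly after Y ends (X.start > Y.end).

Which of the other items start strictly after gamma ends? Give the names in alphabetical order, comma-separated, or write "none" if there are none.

alpha, iota, kappa, lambda, mu

Target gamma = [08:40, 10:25].
alpha [14:50, 18:55] → after → yes.
epsilon [06:00, 11:35] → contains → no.
iota [14:15, 17:00] → after → yes.
kappa [14:55, 20:15] → after → yes.
lambda [10:35, 11:20] → after → yes.
mu [13:55, 19:35] → after → yes.
theta [06:00, 14:20] → contains → no.
Result: alpha, iota, kappa, lambda, mu.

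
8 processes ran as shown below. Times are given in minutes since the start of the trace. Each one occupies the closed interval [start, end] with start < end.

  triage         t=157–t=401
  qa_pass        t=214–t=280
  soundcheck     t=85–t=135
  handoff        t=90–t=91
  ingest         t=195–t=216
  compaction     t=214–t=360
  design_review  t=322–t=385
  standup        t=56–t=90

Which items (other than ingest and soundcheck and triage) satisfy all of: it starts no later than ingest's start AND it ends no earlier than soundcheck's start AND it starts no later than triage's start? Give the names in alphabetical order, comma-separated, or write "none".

handoff, standup

Conditions: its start is no later than ingest's start (X.start <= t=195) AND its end is no earlier than soundcheck's start (X.end >= t=85) AND its start is no later than triage's start (X.start <= t=157).
compaction: start t=214 <= t=195? ✗; end t=360 >= t=85? ✓; start t=214 <= t=157? ✗ → no.
design_review: start t=322 <= t=195? ✗; end t=385 >= t=85? ✓; start t=322 <= t=157? ✗ → no.
handoff: start t=90 <= t=195? ✓; end t=91 >= t=85? ✓; start t=90 <= t=157? ✓ → yes.
qa_pass: start t=214 <= t=195? ✗; end t=280 >= t=85? ✓; start t=214 <= t=157? ✗ → no.
standup: start t=56 <= t=195? ✓; end t=90 >= t=85? ✓; start t=56 <= t=157? ✓ → yes.
Result: handoff, standup.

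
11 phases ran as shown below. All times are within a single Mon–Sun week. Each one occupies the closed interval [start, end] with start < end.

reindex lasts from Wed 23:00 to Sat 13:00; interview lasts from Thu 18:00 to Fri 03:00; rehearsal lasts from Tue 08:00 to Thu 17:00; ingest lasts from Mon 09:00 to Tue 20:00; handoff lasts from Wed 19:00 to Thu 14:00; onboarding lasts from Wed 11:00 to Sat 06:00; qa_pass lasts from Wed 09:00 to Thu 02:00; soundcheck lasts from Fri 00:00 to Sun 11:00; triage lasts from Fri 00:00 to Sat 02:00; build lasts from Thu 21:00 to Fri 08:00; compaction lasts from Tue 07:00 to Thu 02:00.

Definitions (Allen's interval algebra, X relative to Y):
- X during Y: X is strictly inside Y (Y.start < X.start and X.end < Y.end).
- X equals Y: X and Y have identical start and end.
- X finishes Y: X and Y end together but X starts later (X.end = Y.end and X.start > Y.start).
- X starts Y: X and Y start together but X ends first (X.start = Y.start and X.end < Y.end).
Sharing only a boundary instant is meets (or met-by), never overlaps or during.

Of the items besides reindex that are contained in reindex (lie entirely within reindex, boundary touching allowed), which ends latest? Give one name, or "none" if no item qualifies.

triage

Target reindex = [Wed 23:00, Sat 13:00].
build [Thu 21:00, Fri 08:00] → during → candidate.
compaction [Tue 07:00, Thu 02:00] → overlaps → excluded.
handoff [Wed 19:00, Thu 14:00] → overlaps → excluded.
ingest [Mon 09:00, Tue 20:00] → before → excluded.
interview [Thu 18:00, Fri 03:00] → during → candidate.
onboarding [Wed 11:00, Sat 06:00] → overlaps → excluded.
qa_pass [Wed 09:00, Thu 02:00] → overlaps → excluded.
rehearsal [Tue 08:00, Thu 17:00] → overlaps → excluded.
soundcheck [Fri 00:00, Sun 11:00] → overlapped-by → excluded.
triage [Fri 00:00, Sat 02:00] → during → candidate.
Among candidates, latest end is Sat 02:00 → triage.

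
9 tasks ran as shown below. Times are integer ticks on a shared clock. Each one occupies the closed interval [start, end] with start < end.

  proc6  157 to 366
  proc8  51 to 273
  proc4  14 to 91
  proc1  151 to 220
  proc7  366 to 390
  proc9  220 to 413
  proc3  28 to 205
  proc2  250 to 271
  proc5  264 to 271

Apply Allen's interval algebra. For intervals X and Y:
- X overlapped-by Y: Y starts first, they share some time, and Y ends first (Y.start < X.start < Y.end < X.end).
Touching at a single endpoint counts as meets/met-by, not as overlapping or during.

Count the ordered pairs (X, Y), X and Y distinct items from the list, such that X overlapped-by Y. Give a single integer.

9

Checking all 72 ordered pairs for relation 'overlapped-by'; matching pairs in alphabetical order:
(proc1, proc3): proc1 overlapped-by proc3 ✓
(proc3, proc4): proc3 overlapped-by proc4 ✓
(proc6, proc1): proc6 overlapped-by proc1 ✓
(proc6, proc3): proc6 overlapped-by proc3 ✓
(proc6, proc8): proc6 overlapped-by proc8 ✓
(proc8, proc3): proc8 overlapped-by proc3 ✓
(proc8, proc4): proc8 overlapped-by proc4 ✓
(proc9, proc6): proc9 overlapped-by proc6 ✓
(proc9, proc8): proc9 overlapped-by proc8 ✓
Count: 9.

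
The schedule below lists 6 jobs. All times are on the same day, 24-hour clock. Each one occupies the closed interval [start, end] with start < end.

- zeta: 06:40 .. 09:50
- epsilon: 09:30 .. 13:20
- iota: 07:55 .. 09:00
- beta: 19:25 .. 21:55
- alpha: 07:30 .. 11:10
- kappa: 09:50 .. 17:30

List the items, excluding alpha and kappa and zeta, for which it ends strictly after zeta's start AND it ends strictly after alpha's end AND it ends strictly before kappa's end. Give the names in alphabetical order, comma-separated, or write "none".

Conditions: its end is strictly after zeta's start (X.end > 06:40) AND its end is strictly after alpha's end (X.end > 11:10) AND its end is strictly before kappa's end (X.end < 17:30).
beta: end 21:55 > 06:40? ✓; end 21:55 > 11:10? ✓; end 21:55 < 17:30? ✗ → no.
epsilon: end 13:20 > 06:40? ✓; end 13:20 > 11:10? ✓; end 13:20 < 17:30? ✓ → yes.
iota: end 09:00 > 06:40? ✓; end 09:00 > 11:10? ✗; end 09:00 < 17:30? ✓ → no.
Result: epsilon.

epsilon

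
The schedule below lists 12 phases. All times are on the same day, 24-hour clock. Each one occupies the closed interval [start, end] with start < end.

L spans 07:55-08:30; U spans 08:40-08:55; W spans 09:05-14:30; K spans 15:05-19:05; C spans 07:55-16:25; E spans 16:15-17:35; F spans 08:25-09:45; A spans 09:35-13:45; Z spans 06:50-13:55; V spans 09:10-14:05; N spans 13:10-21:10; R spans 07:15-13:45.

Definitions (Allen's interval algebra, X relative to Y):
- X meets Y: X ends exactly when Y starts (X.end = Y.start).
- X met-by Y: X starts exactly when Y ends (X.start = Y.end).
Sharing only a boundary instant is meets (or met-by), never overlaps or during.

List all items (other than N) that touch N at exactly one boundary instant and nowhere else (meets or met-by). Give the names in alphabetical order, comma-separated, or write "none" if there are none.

Target N = [13:10, 21:10].
A [09:35, 13:45] → overlaps → no.
C [07:55, 16:25] → overlaps → no.
E [16:15, 17:35] → during → no.
F [08:25, 09:45] → before → no.
K [15:05, 19:05] → during → no.
L [07:55, 08:30] → before → no.
R [07:15, 13:45] → overlaps → no.
U [08:40, 08:55] → before → no.
V [09:10, 14:05] → overlaps → no.
W [09:05, 14:30] → overlaps → no.
Z [06:50, 13:55] → overlaps → no.
Result: none.

none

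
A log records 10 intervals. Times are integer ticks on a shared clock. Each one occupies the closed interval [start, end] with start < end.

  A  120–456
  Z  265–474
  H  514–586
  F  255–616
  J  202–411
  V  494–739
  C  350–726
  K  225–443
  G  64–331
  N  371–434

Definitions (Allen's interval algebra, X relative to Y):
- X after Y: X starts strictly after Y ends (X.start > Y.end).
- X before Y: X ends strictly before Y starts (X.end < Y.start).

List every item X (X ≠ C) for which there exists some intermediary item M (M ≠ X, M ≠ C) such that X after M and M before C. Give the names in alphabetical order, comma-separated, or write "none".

H, N, V

Target C = [350, 726].
Intermediaries M with M before C: G.
Via G — items with X after G: H, N, V.
Union: H, N, V.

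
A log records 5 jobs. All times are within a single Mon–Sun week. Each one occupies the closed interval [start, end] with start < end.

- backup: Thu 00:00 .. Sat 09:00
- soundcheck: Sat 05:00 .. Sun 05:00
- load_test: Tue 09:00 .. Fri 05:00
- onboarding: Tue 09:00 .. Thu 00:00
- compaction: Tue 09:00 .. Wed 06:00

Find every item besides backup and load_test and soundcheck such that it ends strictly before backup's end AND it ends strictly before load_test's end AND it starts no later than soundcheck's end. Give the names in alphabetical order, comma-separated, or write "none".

compaction, onboarding

Conditions: its end is strictly before backup's end (X.end < Sat 09:00) AND its end is strictly before load_test's end (X.end < Fri 05:00) AND its start is no later than soundcheck's end (X.start <= Sun 05:00).
compaction: end Wed 06:00 < Sat 09:00? ✓; end Wed 06:00 < Fri 05:00? ✓; start Tue 09:00 <= Sun 05:00? ✓ → yes.
onboarding: end Thu 00:00 < Sat 09:00? ✓; end Thu 00:00 < Fri 05:00? ✓; start Tue 09:00 <= Sun 05:00? ✓ → yes.
Result: compaction, onboarding.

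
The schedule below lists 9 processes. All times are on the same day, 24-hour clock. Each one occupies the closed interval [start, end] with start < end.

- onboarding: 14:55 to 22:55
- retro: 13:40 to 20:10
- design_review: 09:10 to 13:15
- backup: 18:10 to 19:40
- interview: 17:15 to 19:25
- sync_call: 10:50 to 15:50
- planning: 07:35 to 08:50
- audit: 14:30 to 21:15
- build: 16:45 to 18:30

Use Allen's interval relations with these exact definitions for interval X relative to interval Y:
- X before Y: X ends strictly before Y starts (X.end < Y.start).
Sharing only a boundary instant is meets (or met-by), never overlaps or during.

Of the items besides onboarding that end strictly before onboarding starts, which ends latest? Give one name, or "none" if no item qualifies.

design_review

Target onboarding = [14:55, 22:55].
audit [14:30, 21:15] → overlaps → excluded.
backup [18:10, 19:40] → during → excluded.
build [16:45, 18:30] → during → excluded.
design_review [09:10, 13:15] → before → candidate.
interview [17:15, 19:25] → during → excluded.
planning [07:35, 08:50] → before → candidate.
retro [13:40, 20:10] → overlaps → excluded.
sync_call [10:50, 15:50] → overlaps → excluded.
Among candidates, latest end is 13:15 → design_review.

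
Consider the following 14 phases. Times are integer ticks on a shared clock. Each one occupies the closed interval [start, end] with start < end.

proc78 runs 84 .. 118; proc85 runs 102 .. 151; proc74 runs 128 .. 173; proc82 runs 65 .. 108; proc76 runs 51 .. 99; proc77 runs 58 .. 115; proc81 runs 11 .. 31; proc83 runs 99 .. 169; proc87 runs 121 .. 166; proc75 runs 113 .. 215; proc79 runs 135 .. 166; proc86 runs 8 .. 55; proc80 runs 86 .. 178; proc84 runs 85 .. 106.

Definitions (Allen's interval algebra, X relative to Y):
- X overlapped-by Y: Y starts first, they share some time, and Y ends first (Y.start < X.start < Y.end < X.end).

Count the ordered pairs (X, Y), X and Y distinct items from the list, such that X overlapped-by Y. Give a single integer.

Checking all 182 ordered pairs for relation 'overlapped-by'; matching pairs in alphabetical order:
(proc74, proc83): proc74 overlapped-by proc83 ✓
(proc74, proc85): proc74 overlapped-by proc85 ✓
(proc74, proc87): proc74 overlapped-by proc87 ✓
(proc75, proc77): proc75 overlapped-by proc77 ✓
(proc75, proc78): proc75 overlapped-by proc78 ✓
(proc75, proc80): proc75 overlapped-by proc80 ✓
(proc75, proc83): proc75 overlapped-by proc83 ✓
(proc75, proc85): proc75 overlapped-by proc85 ✓
(proc76, proc86): proc76 overlapped-by proc86 ✓
(proc77, proc76): proc77 overlapped-by proc76 ✓
(proc78, proc76): proc78 overlapped-by proc76 ✓
(proc78, proc77): proc78 overlapped-by proc77 ✓
(proc78, proc82): proc78 overlapped-by proc82 ✓
(proc79, proc85): proc79 overlapped-by proc85 ✓
(proc80, proc76): proc80 overlapped-by proc76 ✓
(proc80, proc77): proc80 overlapped-by proc77 ✓
(proc80, proc78): proc80 overlapped-by proc78 ✓
(proc80, proc82): proc80 overlapped-by proc82 ✓
(proc80, proc84): proc80 overlapped-by proc84 ✓
(proc82, proc76): proc82 overlapped-by proc76 ✓
(proc83, proc77): proc83 overlapped-by proc77 ✓
(proc83, proc78): proc83 overlapped-by proc78 ✓
(proc83, proc82): proc83 overlapped-by proc82 ✓
(proc83, proc84): proc83 overlapped-by proc84 ✓
... plus 6 further pairs not listed.
Count: 30.

30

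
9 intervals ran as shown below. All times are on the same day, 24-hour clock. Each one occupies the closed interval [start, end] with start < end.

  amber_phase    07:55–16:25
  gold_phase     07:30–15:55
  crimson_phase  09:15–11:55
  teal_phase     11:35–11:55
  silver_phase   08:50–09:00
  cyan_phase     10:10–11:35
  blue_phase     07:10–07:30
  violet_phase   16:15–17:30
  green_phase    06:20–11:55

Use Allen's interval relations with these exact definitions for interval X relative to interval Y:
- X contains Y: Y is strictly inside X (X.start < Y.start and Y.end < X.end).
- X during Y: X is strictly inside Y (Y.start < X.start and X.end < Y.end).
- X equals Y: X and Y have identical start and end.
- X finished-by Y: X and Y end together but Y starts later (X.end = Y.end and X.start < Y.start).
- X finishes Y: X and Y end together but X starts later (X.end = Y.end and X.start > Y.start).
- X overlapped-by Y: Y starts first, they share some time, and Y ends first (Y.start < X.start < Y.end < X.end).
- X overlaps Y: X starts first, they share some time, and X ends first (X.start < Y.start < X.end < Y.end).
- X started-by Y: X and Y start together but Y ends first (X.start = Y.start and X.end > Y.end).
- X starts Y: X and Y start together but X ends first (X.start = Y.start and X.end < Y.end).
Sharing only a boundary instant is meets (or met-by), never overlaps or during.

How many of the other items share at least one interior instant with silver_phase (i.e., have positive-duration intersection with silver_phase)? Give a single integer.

3

Target silver_phase = [08:50, 09:00].
amber_phase [07:55, 16:25] → contains → counts.
blue_phase [07:10, 07:30] → before → no.
crimson_phase [09:15, 11:55] → after → no.
cyan_phase [10:10, 11:35] → after → no.
gold_phase [07:30, 15:55] → contains → counts.
green_phase [06:20, 11:55] → contains → counts.
teal_phase [11:35, 11:55] → after → no.
violet_phase [16:15, 17:30] → after → no.
Total: 3.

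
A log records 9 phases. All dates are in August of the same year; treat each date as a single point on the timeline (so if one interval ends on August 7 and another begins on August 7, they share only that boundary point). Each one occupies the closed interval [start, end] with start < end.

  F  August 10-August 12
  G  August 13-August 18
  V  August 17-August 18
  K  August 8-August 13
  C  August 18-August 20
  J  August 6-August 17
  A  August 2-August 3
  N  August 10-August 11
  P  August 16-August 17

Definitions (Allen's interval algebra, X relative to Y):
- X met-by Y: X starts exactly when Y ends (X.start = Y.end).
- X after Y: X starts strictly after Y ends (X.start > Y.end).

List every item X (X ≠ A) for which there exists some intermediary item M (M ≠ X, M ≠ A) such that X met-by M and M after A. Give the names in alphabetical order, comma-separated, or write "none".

Target A = [August 2, August 3].
Intermediaries M with M after A: C, F, G, J, K, N, P, V.
Via C — items with X met-by C: none.
Via F — items with X met-by F: none.
Via G — items with X met-by G: C.
Via J — items with X met-by J: V.
Via K — items with X met-by K: G.
Via N — items with X met-by N: none.
Via P — items with X met-by P: V.
Via V — items with X met-by V: C.
Union: C, G, V.

C, G, V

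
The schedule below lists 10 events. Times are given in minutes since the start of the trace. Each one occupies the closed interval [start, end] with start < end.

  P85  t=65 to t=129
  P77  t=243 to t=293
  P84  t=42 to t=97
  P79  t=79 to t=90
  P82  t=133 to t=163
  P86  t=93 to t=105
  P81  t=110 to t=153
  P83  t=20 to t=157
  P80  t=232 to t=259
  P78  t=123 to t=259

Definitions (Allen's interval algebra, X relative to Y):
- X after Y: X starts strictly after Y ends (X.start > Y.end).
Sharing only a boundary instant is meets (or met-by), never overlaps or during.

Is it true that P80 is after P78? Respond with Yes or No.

No

P80 = [t=232, t=259], P78 = [t=123, t=259].
Actual relation of P80 to P78: finishes.
Asked whether 'after' holds → No.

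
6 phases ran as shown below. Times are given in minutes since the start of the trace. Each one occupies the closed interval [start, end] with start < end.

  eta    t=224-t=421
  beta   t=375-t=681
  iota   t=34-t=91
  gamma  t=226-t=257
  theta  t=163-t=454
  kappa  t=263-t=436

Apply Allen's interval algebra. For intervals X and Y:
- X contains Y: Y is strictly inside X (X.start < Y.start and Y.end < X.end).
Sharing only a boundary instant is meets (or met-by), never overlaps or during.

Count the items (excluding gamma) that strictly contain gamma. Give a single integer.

Target gamma = [t=226, t=257].
beta [t=375, t=681] → after → no.
eta [t=224, t=421] → contains → counts.
iota [t=34, t=91] → before → no.
kappa [t=263, t=436] → after → no.
theta [t=163, t=454] → contains → counts.
Total: 2.

2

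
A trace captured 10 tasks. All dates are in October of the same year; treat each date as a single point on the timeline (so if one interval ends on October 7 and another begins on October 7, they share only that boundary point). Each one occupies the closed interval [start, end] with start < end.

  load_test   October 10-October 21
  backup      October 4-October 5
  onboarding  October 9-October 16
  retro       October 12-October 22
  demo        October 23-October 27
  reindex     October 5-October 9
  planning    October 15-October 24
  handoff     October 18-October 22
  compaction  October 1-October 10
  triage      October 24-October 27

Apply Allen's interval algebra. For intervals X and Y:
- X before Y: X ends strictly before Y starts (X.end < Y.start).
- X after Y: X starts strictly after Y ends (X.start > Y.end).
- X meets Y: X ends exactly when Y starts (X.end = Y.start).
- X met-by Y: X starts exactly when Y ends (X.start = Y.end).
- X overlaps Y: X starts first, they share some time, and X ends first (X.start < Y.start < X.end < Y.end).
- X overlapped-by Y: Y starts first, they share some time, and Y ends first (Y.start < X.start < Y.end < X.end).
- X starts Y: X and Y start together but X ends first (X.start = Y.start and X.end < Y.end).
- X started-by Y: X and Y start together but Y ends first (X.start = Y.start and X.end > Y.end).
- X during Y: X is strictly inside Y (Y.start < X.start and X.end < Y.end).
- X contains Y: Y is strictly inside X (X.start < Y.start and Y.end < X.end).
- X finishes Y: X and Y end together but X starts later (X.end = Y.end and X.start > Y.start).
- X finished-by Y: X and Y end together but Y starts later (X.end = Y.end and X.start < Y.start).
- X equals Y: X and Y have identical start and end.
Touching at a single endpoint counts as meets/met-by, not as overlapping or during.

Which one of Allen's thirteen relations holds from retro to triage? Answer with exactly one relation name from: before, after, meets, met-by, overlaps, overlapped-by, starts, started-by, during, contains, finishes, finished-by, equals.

retro = [October 12, October 22]; triage = [October 24, October 27].
Compare endpoints: retro.start < triage.start, retro.start < triage.end, retro.end < triage.start, retro.end < triage.end.
That pattern is 'before'.

before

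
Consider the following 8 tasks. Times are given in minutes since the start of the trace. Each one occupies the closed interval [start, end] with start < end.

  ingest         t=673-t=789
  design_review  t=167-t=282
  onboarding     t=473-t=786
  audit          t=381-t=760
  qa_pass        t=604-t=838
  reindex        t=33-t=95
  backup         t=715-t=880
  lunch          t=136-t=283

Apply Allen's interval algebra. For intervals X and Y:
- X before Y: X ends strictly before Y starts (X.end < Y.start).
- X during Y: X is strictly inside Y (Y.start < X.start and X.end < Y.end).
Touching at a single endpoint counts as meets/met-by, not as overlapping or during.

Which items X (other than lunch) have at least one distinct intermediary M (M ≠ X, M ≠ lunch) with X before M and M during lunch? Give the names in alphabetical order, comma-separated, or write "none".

Target lunch = [t=136, t=283].
Intermediaries M with M during lunch: design_review.
Via design_review — items with X before design_review: reindex.
Union: reindex.

reindex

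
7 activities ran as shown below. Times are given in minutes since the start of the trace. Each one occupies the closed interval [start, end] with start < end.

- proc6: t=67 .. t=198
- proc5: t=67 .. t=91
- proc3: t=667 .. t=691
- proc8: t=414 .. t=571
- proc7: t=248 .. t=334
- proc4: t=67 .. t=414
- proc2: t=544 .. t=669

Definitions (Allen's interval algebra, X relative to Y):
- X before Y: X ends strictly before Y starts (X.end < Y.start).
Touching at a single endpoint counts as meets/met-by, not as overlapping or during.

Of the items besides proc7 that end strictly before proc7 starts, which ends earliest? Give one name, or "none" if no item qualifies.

Target proc7 = [t=248, t=334].
proc2 [t=544, t=669] → after → excluded.
proc3 [t=667, t=691] → after → excluded.
proc4 [t=67, t=414] → contains → excluded.
proc5 [t=67, t=91] → before → candidate.
proc6 [t=67, t=198] → before → candidate.
proc8 [t=414, t=571] → after → excluded.
Among candidates, earliest end is t=91 → proc5.

proc5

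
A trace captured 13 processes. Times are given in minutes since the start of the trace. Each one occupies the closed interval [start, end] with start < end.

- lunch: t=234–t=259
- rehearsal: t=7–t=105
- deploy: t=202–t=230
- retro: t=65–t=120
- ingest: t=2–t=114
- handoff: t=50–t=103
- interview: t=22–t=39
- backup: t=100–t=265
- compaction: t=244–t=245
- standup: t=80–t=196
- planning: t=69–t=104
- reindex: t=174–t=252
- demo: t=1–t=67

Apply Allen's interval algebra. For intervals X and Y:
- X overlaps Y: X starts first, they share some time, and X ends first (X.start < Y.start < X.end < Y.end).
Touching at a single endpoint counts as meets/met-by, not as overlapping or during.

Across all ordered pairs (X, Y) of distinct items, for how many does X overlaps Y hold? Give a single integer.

Checking all 156 ordered pairs for relation 'overlaps'; matching pairs in alphabetical order:
(demo, handoff): demo overlaps handoff ✓
(demo, ingest): demo overlaps ingest ✓
(demo, rehearsal): demo overlaps rehearsal ✓
(demo, retro): demo overlaps retro ✓
(handoff, backup): handoff overlaps backup ✓
(handoff, planning): handoff overlaps planning ✓
(handoff, retro): handoff overlaps retro ✓
(handoff, standup): handoff overlaps standup ✓
(ingest, backup): ingest overlaps backup ✓
(ingest, retro): ingest overlaps retro ✓
(ingest, standup): ingest overlaps standup ✓
(planning, backup): planning overlaps backup ✓
(planning, standup): planning overlaps standup ✓
(rehearsal, backup): rehearsal overlaps backup ✓
(rehearsal, retro): rehearsal overlaps retro ✓
(rehearsal, standup): rehearsal overlaps standup ✓
(reindex, lunch): reindex overlaps lunch ✓
(retro, backup): retro overlaps backup ✓
(retro, standup): retro overlaps standup ✓
(standup, backup): standup overlaps backup ✓
(standup, reindex): standup overlaps reindex ✓
Count: 21.

21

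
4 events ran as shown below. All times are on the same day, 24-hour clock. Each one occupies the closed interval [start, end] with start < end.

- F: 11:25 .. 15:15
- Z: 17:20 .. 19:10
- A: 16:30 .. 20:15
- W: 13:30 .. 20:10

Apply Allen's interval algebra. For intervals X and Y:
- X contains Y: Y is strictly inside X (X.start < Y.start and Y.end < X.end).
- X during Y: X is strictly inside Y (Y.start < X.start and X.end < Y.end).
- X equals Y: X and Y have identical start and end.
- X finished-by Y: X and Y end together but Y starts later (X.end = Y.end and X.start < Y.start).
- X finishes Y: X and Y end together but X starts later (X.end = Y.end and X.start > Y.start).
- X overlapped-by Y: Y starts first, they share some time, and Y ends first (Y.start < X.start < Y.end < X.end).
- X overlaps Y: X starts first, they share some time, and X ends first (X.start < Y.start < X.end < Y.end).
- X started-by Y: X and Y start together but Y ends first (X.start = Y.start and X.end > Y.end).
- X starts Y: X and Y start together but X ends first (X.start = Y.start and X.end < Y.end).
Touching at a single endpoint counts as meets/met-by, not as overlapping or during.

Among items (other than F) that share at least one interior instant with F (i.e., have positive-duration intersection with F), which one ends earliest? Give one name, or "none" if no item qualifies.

W

Target F = [11:25, 15:15].
A [16:30, 20:15] → after → excluded.
W [13:30, 20:10] → overlapped-by → candidate.
Z [17:20, 19:10] → after → excluded.
Among candidates, earliest end is 20:10 → W.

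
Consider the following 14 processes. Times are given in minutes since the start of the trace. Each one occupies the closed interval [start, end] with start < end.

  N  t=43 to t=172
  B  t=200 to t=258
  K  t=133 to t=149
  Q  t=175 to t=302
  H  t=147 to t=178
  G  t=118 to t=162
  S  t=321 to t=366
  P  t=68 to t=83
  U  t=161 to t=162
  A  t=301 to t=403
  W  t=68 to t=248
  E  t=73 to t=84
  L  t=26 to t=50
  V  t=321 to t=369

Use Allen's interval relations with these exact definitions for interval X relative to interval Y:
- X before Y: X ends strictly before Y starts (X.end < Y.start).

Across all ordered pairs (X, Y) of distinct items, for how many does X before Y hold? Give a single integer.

Checking all 182 ordered pairs for relation 'before'; matching pairs in alphabetical order:
(B, A): B before A ✓
(B, S): B before S ✓
(B, V): B before V ✓
(E, A): E before A ✓
(E, B): E before B ✓
(E, G): E before G ✓
(E, H): E before H ✓
(E, K): E before K ✓
(E, Q): E before Q ✓
(E, S): E before S ✓
(E, U): E before U ✓
(E, V): E before V ✓
(G, A): G before A ✓
(G, B): G before B ✓
(G, Q): G before Q ✓
(G, S): G before S ✓
(G, V): G before V ✓
(H, A): H before A ✓
(H, B): H before B ✓
(H, S): H before S ✓
(H, V): H before V ✓
(K, A): K before A ✓
(K, B): K before B ✓
(K, Q): K before Q ✓
... plus 39 further pairs not listed.
Count: 63.

63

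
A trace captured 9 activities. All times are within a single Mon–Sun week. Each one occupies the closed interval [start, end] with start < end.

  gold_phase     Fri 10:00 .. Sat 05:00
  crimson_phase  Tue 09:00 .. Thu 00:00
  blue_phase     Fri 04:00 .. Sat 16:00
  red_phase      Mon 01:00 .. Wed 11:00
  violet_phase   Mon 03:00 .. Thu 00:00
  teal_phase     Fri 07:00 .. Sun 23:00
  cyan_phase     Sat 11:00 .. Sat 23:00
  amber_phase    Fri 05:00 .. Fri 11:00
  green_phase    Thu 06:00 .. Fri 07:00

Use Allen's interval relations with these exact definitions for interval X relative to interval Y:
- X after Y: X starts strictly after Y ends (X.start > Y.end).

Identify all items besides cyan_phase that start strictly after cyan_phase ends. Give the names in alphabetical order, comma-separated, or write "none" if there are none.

Target cyan_phase = [Sat 11:00, Sat 23:00].
amber_phase [Fri 05:00, Fri 11:00] → before → no.
blue_phase [Fri 04:00, Sat 16:00] → overlaps → no.
crimson_phase [Tue 09:00, Thu 00:00] → before → no.
gold_phase [Fri 10:00, Sat 05:00] → before → no.
green_phase [Thu 06:00, Fri 07:00] → before → no.
red_phase [Mon 01:00, Wed 11:00] → before → no.
teal_phase [Fri 07:00, Sun 23:00] → contains → no.
violet_phase [Mon 03:00, Thu 00:00] → before → no.
Result: none.

none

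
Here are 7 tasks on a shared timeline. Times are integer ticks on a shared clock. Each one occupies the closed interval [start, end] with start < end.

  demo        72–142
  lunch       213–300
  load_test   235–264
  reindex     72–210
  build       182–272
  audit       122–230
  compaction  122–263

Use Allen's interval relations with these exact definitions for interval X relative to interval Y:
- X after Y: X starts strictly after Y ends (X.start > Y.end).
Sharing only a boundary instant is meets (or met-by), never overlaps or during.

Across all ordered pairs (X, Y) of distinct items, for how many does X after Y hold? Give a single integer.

6

Checking all 42 ordered pairs for relation 'after'; matching pairs in alphabetical order:
(build, demo): build after demo ✓
(load_test, audit): load_test after audit ✓
(load_test, demo): load_test after demo ✓
(load_test, reindex): load_test after reindex ✓
(lunch, demo): lunch after demo ✓
(lunch, reindex): lunch after reindex ✓
Count: 6.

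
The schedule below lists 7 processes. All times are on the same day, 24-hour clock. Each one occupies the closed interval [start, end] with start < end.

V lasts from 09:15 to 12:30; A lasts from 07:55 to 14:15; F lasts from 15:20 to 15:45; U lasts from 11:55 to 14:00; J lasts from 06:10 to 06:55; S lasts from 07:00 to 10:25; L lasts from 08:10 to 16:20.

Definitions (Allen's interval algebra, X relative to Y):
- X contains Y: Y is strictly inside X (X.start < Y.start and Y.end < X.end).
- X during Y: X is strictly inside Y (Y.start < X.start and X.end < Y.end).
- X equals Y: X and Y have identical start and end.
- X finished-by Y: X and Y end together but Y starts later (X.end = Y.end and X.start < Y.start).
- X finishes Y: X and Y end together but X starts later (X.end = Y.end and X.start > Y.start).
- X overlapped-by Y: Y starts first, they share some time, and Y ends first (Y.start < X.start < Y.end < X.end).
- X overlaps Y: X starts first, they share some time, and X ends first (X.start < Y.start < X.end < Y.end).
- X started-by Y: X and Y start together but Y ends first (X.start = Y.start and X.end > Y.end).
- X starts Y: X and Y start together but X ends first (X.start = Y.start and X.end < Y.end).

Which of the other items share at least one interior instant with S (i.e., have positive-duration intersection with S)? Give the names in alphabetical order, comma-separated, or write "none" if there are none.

A, L, V

Target S = [07:00, 10:25].
A [07:55, 14:15] → overlapped-by → yes.
F [15:20, 15:45] → after → no.
J [06:10, 06:55] → before → no.
L [08:10, 16:20] → overlapped-by → yes.
U [11:55, 14:00] → after → no.
V [09:15, 12:30] → overlapped-by → yes.
Result: A, L, V.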